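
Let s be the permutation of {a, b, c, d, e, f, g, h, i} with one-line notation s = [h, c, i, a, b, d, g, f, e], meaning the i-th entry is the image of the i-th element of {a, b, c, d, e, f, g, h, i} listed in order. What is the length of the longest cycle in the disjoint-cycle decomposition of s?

Decomposing into disjoint cycles gives (a, h, f, d)(b, c, i, e); the longest has length 4.

4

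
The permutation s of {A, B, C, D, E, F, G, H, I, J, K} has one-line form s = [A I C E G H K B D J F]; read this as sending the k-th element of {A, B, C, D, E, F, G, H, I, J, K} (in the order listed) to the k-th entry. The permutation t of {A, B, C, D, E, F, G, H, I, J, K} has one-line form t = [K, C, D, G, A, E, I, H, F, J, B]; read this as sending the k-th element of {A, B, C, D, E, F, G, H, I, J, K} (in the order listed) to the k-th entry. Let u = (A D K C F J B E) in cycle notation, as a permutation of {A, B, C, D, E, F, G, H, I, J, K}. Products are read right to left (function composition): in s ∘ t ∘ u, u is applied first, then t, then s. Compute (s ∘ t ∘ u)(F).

(s ∘ t ∘ u)(F) = s(t(u(F))). u(F) = J, then t(J) = J, then s(J) = J, so the result is J.

J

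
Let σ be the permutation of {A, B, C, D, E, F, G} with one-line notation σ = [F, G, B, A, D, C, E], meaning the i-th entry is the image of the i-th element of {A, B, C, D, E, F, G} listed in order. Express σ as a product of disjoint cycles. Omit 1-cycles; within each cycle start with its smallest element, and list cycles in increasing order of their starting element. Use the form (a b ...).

(A F C B G E D)

Iterating σ from A gives A → F → C → B → G → E → D → A; that is the 7-cycle (A F C B G E D).
Continuing from each remaining unvisited element yields (A F C B G E D).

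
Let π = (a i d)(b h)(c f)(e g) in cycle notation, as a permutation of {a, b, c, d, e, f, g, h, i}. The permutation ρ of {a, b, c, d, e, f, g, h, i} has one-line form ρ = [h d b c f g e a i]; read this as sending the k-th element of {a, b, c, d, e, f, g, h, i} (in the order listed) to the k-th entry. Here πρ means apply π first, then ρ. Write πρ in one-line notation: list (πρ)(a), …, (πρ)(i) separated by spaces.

i a g h e b f d c

(πρ)(x) = ρ(π(x)). Computing each image: ρ(π(a)) = ρ(i) = i, ρ(π(b)) = ρ(h) = a, ρ(π(c)) = ρ(f) = g, ρ(π(d)) = ρ(a) = h, ρ(π(e)) = ρ(g) = e, ρ(π(f)) = ρ(c) = b, ρ(π(g)) = ρ(e) = f, ρ(π(h)) = ρ(b) = d, ρ(π(i)) = ρ(d) = c.
Hence πρ = [i a g h e b f d c].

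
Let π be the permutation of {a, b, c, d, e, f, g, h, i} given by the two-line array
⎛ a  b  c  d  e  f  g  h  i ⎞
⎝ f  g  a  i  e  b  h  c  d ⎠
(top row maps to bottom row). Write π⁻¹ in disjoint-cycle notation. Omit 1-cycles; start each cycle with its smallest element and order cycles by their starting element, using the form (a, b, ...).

(a, c, h, g, b, f)(d, i)

The cycle decomposition of π is (a, f, b, g, h, c)(d, i).
Reversing each cycle (and rotating so the smallest element leads) gives π⁻¹ = (a, c, h, g, b, f)(d, i).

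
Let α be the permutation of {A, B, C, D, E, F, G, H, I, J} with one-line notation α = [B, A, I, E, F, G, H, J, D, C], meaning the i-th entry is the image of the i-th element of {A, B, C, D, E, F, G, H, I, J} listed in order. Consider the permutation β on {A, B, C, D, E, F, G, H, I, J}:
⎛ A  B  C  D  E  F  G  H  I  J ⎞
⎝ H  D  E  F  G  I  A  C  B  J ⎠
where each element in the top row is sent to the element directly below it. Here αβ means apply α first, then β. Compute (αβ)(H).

First apply α: α(H) = J, then β(J) = J. Thus (αβ)(H) = J.

J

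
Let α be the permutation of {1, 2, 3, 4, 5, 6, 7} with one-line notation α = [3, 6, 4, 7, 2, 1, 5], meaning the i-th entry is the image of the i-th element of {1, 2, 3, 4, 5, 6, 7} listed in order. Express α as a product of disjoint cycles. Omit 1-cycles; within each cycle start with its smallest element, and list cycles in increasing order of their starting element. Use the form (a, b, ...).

Start at 1 and follow images: 1 → 3 → 4 → 7 → 5 → 2 → 6 → 1, giving the cycle (1, 3, 4, 7, 5, 2, 6).
Continuing from each remaining unvisited element yields (1, 3, 4, 7, 5, 2, 6).

(1, 3, 4, 7, 5, 2, 6)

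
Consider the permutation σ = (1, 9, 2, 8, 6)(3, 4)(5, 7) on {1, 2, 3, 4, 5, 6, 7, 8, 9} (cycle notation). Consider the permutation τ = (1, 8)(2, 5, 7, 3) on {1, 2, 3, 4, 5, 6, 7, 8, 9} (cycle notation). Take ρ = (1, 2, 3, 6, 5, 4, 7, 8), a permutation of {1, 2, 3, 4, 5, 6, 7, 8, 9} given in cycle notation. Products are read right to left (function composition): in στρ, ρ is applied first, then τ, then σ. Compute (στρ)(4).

4

Chase 4: ρ(4) = 7; τ(7) = 3; σ(3) = 4. Hence (στρ)(4) = 4.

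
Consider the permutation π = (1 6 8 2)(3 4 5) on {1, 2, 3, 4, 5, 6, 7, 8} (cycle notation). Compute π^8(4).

3

4 lies in the 3-cycle (3 4 5).
Since the cycle has length 3, π^8 acts on it the same as π^2 (8 mod 3 = 2).
Stepping 2 places around the cycle: 4 → 5 → 3.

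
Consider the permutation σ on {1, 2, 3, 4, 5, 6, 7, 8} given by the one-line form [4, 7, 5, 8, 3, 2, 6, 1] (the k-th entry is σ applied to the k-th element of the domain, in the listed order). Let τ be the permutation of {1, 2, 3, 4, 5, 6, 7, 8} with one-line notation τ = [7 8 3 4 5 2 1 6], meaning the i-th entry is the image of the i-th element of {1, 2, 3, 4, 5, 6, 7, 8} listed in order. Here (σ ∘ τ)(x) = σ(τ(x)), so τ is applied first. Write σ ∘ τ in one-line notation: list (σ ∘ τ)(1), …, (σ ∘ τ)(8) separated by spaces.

(σ ∘ τ)(x) = σ(τ(x)). Computing each image: σ(τ(1)) = σ(7) = 6, σ(τ(2)) = σ(8) = 1, σ(τ(3)) = σ(3) = 5, σ(τ(4)) = σ(4) = 8, σ(τ(5)) = σ(5) = 3, σ(τ(6)) = σ(2) = 7, σ(τ(7)) = σ(1) = 4, σ(τ(8)) = σ(6) = 2.
Hence σ ∘ τ = [6 1 5 8 3 7 4 2].

6 1 5 8 3 7 4 2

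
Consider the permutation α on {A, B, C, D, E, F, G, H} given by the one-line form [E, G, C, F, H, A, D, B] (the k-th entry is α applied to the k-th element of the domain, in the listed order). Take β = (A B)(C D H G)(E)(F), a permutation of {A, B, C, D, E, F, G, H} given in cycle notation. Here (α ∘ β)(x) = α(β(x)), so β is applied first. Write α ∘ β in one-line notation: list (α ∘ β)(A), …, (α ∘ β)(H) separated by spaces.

G E F B H A C D

(α ∘ β)(x) = α(β(x)). Computing each image: α(β(A)) = α(B) = G, α(β(B)) = α(A) = E, α(β(C)) = α(D) = F, α(β(D)) = α(H) = B, α(β(E)) = α(E) = H, α(β(F)) = α(F) = A, α(β(G)) = α(C) = C, α(β(H)) = α(G) = D.
Hence α ∘ β = [G E F B H A C D].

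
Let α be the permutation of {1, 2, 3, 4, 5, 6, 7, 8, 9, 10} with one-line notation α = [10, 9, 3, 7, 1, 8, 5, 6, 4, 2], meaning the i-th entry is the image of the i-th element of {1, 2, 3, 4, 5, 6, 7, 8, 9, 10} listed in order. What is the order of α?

14

The disjoint-cycle form of α has cycle lengths 7, 2, 1.
Since disjoint cycles commute, ord(α) = lcm(7, 2) = 14.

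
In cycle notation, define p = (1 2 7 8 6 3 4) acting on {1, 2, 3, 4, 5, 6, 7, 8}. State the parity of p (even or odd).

The cycle lengths are 7, 1.
A cycle is odd iff its length is even; p has 0 even-length cycles, so sgn(p) = (−1)^0 and p is even.

even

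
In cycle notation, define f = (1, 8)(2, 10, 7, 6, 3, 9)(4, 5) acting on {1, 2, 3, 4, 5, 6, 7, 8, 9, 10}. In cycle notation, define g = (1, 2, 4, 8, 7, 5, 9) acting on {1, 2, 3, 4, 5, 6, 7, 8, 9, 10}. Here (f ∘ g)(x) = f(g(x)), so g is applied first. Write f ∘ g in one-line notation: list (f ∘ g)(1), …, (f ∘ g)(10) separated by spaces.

10 5 9 1 2 3 4 6 8 7

(f ∘ g)(x) = f(g(x)). Computing each image: f(g(1)) = f(2) = 10, f(g(2)) = f(4) = 5, f(g(3)) = f(3) = 9, f(g(4)) = f(8) = 1, f(g(5)) = f(9) = 2, f(g(6)) = f(6) = 3, f(g(7)) = f(5) = 4, f(g(8)) = f(7) = 6, f(g(9)) = f(1) = 8, f(g(10)) = f(10) = 7.
Hence f ∘ g = [10 5 9 1 2 3 4 6 8 7].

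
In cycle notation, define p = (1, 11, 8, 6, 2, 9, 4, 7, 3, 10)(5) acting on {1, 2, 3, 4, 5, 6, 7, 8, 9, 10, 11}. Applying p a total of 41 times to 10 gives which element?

1

10 lies in the 10-cycle (1, 11, 8, 6, 2, 9, 4, 7, 3, 10).
Since the cycle has length 10, p^41 acts on it the same as p^1 (41 mod 10 = 1).
Advancing 1 step from 10: 10 → 1.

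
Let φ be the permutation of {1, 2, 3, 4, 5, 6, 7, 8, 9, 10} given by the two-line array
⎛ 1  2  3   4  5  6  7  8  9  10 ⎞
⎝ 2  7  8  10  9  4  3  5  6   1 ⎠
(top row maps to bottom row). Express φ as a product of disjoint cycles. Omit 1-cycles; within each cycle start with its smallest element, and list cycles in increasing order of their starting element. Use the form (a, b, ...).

(1, 2, 7, 3, 8, 5, 9, 6, 4, 10)

From 1: 1 → 2 → 7 → 3 → 8 → 5 → 9 → 6 → 4 → 10 → 1, closing the cycle (1, 2, 7, 3, 8, 5, 9, 6, 4, 10).
Repeating from the next unused element and collecting all non-trivial cycles gives (1, 2, 7, 3, 8, 5, 9, 6, 4, 10).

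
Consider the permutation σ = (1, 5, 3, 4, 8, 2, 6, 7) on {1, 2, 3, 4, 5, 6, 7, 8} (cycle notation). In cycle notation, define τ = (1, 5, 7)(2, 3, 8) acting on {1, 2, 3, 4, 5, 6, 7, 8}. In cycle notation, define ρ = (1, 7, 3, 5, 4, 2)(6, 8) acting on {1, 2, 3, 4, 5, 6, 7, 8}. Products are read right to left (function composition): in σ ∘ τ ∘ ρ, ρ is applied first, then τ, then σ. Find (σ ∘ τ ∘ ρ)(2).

3

Apply the permutations in order: ρ(2) = 1, then τ(1) = 5, then σ(5) = 3. So (σ ∘ τ ∘ ρ)(2) = 3.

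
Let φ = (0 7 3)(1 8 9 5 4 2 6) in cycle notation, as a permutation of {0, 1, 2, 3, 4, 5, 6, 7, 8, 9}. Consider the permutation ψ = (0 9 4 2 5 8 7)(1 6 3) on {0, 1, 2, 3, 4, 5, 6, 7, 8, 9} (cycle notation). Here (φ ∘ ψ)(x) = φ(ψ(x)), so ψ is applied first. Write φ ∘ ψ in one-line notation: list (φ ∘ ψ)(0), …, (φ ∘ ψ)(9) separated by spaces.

For each element, apply ψ then φ: 0 → 9 → 5; 1 → 6 → 1; 2 → 5 → 4; 3 → 1 → 8; 4 → 2 → 6; 5 → 8 → 9; 6 → 3 → 0; 7 → 0 → 7; 8 → 7 → 3; 9 → 4 → 2.
So φ ∘ ψ in one-line form is 5 1 4 8 6 9 0 7 3 2.

5 1 4 8 6 9 0 7 3 2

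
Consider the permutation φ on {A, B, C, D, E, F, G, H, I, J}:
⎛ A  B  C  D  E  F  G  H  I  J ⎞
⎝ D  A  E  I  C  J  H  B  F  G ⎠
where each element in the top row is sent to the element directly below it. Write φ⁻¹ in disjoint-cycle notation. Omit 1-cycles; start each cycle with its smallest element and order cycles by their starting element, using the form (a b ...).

(A B H G J F I D)(C E)

The cycle decomposition of φ is (A D I F J G H B)(C E).
The inverse reverses every cycle; in canonical form, φ⁻¹ = (A B H G J F I D)(C E).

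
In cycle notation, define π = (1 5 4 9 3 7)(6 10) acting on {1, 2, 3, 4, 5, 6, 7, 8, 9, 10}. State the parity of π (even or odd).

The cycle lengths are 6, 2, 1, 1.
A cycle of length ℓ contributes ℓ−1 transpositions, so π is a product of 5 + 1 = 6 transpositions — even.

even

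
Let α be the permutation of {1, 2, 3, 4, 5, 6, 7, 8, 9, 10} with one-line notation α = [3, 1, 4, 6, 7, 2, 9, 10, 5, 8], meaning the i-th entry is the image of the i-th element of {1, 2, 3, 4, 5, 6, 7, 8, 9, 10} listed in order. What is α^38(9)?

Tracing 9 → 5 → … returns to 9 after 3 steps, so 9 lies in a 3-cycle (5, 7, 9).
Since the cycle has length 3, α^38 acts on it the same as α^2 (38 mod 3 = 2).
Advancing 2 steps from 9: 9 → 5 → 7.

7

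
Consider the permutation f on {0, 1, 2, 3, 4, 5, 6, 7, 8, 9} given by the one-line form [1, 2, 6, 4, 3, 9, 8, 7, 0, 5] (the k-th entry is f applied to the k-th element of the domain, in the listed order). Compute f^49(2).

Tracing 2 → 6 → … returns to 2 after 5 steps, so 2 lies in a 5-cycle (0 1 2 6 8).
Powers repeat with period 5 on this cycle, and 49 mod 5 = 4, so f^49(2) = f^4(2).
Stepping 4 places around the cycle: 2 → 6 → 8 → 0 → 1.

1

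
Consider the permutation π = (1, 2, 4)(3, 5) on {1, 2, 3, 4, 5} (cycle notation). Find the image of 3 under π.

5

Within (3, 5), 3 ↦ 5.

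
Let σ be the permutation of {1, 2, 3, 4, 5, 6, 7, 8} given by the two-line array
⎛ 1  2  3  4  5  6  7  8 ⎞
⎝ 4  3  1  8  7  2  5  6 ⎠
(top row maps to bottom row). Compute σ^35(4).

Tracing 4 → 8 → … returns to 4 after 6 steps, so 4 lies in a 6-cycle (1, 4, 8, 6, 2, 3).
On a 6-cycle, σ^6 is the identity, so σ^35 = σ^5 there (35 ≡ 5 mod 6).
Advancing 5 steps from 4: 4 → 8 → 6 → 2 → 3 → 1.

1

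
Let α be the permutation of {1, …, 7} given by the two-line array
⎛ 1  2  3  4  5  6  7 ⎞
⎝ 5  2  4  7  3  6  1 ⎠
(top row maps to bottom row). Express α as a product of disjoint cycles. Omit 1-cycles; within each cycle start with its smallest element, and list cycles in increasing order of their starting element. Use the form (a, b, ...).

From 1: 1 → 5 → 3 → 4 → 7 → 1, closing the cycle (1, 5, 3, 4, 7).
Repeating from the next unused element and collecting all non-trivial cycles gives (1, 5, 3, 4, 7).

(1, 5, 3, 4, 7)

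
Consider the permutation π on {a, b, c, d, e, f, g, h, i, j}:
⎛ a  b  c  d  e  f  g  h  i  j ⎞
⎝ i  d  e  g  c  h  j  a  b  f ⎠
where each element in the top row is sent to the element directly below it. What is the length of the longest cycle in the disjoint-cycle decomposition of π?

8

Decomposing into disjoint cycles gives (a i b d g j f h)(c e); the longest has length 8.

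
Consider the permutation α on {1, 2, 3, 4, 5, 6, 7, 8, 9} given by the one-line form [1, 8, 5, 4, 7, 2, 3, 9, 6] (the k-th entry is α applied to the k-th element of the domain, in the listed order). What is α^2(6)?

Tracing 6 → 2 → … returns to 6 after 4 steps, so 6 lies in a 4-cycle (2 8 9 6).
Advancing 2 steps from 6: 6 → 2 → 8.

8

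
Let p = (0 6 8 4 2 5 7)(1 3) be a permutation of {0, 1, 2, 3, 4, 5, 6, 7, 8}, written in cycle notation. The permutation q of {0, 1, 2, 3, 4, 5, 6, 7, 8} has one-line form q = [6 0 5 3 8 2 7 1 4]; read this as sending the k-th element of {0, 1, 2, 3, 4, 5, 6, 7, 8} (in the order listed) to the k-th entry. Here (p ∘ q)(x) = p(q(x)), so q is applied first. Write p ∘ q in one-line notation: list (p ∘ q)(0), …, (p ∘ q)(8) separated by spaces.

For each element, apply q then p: 0 → 6 → 8; 1 → 0 → 6; 2 → 5 → 7; 3 → 3 → 1; 4 → 8 → 4; 5 → 2 → 5; 6 → 7 → 0; 7 → 1 → 3; 8 → 4 → 2.
So p ∘ q in one-line form is 8 6 7 1 4 5 0 3 2.

8 6 7 1 4 5 0 3 2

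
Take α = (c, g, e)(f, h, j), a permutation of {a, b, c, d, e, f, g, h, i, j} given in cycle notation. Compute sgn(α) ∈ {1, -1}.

1

The cycle lengths are 3, 3, 1, 1, 1, 1.
A cycle is odd iff its length is even; α has 0 even-length cycles, so sgn(α) = (−1)^0 and α is even.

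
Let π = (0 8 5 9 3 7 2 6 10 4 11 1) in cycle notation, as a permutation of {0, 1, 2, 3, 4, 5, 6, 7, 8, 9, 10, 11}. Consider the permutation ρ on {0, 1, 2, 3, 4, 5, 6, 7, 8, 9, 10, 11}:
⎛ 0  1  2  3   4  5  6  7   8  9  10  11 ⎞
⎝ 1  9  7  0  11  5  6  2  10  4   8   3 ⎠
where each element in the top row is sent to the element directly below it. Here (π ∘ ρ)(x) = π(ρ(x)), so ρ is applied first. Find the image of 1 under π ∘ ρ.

3

ρ(1) = 9, then π(9) = 3; composing gives (π ∘ ρ)(1) = 3.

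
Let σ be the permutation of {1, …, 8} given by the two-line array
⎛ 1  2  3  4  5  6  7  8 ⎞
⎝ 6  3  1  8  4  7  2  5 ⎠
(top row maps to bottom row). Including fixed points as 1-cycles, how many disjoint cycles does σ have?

2

The cycle decomposition is (1, 6, 7, 2, 3)(4, 8, 5), which has 2 cycles (counting 1-cycles).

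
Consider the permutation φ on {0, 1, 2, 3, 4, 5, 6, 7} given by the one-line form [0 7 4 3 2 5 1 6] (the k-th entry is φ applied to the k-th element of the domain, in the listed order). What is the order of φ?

6

The disjoint-cycle form of φ has cycle lengths 3, 2, 1, 1, 1.
Since disjoint cycles commute, ord(φ) = lcm(3, 2) = 6.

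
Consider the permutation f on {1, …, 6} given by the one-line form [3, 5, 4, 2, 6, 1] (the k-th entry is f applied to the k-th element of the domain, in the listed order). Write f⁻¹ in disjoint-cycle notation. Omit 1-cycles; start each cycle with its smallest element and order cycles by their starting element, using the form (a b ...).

First write f in disjoint cycles: (1 3 4 2 5 6).
Reversing each cycle (and rotating so the smallest element leads) gives f⁻¹ = (1 6 5 2 4 3).

(1 6 5 2 4 3)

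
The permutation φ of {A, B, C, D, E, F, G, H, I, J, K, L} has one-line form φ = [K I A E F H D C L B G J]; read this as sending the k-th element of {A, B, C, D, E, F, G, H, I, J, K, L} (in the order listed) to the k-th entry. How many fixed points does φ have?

0

No element satisfies φ(x) = x, so there are 0 fixed points.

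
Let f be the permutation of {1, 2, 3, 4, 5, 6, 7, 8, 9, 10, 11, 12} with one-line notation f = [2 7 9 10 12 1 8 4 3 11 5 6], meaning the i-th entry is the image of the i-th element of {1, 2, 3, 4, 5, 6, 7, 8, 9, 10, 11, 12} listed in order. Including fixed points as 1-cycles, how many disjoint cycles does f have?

2

The cycle decomposition is (1, 2, 7, 8, 4, 10, 11, 5, 12, 6)(3, 9), which has 2 cycles (counting 1-cycles).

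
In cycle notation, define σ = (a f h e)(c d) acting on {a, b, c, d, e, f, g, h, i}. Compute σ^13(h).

e

h lies in the 4-cycle (a f h e).
On a 4-cycle, σ^4 is the identity, so σ^13 = σ^1 there (13 ≡ 1 mod 4).
Stepping 1 place around the cycle: h → e.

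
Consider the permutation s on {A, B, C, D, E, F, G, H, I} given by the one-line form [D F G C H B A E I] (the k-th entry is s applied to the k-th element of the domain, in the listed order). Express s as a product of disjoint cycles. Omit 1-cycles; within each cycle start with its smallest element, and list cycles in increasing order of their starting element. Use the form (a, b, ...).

(A, D, C, G)(B, F)(E, H)

Start at A and follow images: A → D → C → G → A, giving the cycle (A, D, C, G).
Continuing from each remaining unvisited element yields (A, D, C, G)(B, F)(E, H).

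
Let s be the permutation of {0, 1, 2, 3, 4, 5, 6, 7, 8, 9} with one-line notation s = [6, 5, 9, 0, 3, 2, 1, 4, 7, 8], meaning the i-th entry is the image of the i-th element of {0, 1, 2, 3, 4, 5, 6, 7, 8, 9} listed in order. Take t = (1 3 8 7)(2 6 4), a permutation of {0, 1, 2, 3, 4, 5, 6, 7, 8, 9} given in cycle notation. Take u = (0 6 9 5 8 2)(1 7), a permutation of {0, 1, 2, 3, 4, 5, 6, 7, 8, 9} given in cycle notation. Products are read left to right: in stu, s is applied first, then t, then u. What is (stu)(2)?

Apply the permutations in order: s(2) = 9, then t(9) = 9, then u(9) = 5. So (stu)(2) = 5.

5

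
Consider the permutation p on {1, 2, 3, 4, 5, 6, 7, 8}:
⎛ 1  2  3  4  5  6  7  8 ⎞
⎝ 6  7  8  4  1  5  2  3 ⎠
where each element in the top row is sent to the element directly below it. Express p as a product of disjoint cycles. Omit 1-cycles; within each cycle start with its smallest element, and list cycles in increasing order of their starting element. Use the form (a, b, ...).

(1, 6, 5)(2, 7)(3, 8)

Start at 1 and follow images: 1 → 6 → 5 → 1, giving the cycle (1, 6, 5).
Repeating from the next unused element and collecting all non-trivial cycles gives (1, 6, 5)(2, 7)(3, 8).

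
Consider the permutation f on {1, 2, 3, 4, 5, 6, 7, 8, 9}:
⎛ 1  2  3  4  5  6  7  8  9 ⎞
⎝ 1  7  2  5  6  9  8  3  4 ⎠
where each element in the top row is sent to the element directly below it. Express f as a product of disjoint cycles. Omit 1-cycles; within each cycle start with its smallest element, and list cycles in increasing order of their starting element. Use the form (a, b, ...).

From 2: 2 → 7 → 8 → 3 → 2, closing the cycle (2, 7, 8, 3).
Repeating from the next unused element and collecting all non-trivial cycles gives (2, 7, 8, 3)(4, 5, 6, 9).

(2, 7, 8, 3)(4, 5, 6, 9)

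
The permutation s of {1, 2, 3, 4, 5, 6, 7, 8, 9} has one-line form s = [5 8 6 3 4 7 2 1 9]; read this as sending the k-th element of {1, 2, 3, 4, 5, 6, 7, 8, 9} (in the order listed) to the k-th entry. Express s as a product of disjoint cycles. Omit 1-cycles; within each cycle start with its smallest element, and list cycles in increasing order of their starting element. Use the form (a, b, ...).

(1, 5, 4, 3, 6, 7, 2, 8)

From 1: 1 → 5 → 4 → 3 → 6 → 7 → 2 → 8 → 1, closing the cycle (1, 5, 4, 3, 6, 7, 2, 8).
Continuing from each remaining unvisited element yields (1, 5, 4, 3, 6, 7, 2, 8).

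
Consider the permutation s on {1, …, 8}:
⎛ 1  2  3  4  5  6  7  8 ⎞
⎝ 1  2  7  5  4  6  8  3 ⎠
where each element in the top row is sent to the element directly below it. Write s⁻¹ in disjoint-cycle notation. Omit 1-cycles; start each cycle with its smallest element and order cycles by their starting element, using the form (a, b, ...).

(3, 8, 7)(4, 5)

The cycle decomposition of s is (3, 7, 8)(4, 5).
The inverse reverses every cycle; in canonical form, s⁻¹ = (3, 8, 7)(4, 5).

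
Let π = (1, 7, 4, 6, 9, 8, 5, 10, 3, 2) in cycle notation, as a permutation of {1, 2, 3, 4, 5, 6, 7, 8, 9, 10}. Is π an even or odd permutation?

odd

The cycle lengths are 10.
A cycle of length ℓ contributes ℓ−1 transpositions, so π is a product of 9 transpositions — odd.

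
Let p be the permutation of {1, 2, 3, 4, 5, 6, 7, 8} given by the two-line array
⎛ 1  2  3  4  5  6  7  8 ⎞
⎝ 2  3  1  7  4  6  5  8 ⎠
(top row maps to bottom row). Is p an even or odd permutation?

In disjoint-cycle form the cycle lengths are 3, 3, 1, 1.
A cycle of length ℓ contributes ℓ−1 transpositions, so p is a product of 2 + 2 = 4 transpositions — even.

even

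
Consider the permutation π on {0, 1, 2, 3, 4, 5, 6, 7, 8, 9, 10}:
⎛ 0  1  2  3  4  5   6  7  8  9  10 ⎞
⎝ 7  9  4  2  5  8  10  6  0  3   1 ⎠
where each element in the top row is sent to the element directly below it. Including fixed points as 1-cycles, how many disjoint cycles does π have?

1

The cycle decomposition is (0, 7, 6, 10, 1, 9, 3, 2, 4, 5, 8), which has 1 cycle (counting 1-cycles).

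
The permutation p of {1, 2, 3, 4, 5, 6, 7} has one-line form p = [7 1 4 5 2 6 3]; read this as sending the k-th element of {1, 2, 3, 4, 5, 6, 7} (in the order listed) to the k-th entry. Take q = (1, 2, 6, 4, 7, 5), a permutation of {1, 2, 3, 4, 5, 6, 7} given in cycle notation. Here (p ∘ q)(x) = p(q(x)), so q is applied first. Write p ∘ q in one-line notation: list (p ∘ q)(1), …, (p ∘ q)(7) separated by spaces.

1 6 4 3 7 5 2

(p ∘ q)(x) = p(q(x)). Computing each image: p(q(1)) = p(2) = 1, p(q(2)) = p(6) = 6, p(q(3)) = p(3) = 4, p(q(4)) = p(7) = 3, p(q(5)) = p(1) = 7, p(q(6)) = p(4) = 5, p(q(7)) = p(5) = 2.
Hence p ∘ q = [1 6 4 3 7 5 2].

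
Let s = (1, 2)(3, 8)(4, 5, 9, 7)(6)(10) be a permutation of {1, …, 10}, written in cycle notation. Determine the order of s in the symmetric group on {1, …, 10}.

The disjoint cycles have lengths 4, 2, 2, 1, 1.
The order of s is the least common multiple of its cycle lengths: lcm(4, 2, 2) = 4.

4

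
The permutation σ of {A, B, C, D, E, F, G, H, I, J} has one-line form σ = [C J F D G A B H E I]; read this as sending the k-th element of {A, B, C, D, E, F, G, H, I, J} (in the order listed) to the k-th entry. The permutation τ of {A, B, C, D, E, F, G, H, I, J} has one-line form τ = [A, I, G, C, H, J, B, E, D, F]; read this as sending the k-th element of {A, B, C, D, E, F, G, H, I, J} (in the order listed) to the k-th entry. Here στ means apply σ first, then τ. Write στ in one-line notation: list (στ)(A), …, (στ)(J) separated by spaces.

For each element, apply σ then τ: A → C → G; B → J → F; C → F → J; D → D → C; E → G → B; F → A → A; G → B → I; H → H → E; I → E → H; J → I → D.
So στ in one-line form is G F J C B A I E H D.

G F J C B A I E H D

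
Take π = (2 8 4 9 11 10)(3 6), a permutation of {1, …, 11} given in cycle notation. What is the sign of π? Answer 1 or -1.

The cycle lengths are 6, 2, 1, 1, 1.
A cycle of length ℓ contributes ℓ−1 transpositions, so π is a product of 5 + 1 = 6 transpositions — even.

1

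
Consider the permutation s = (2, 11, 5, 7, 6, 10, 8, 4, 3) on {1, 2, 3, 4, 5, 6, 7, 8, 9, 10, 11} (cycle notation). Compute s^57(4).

11

4 lies in the 9-cycle (2, 11, 5, 7, 6, 10, 8, 4, 3).
Powers repeat with period 9 on this cycle, and 57 mod 9 = 3, so s^57(4) = s^3(4).
Advancing 3 steps from 4: 4 → 3 → 2 → 11.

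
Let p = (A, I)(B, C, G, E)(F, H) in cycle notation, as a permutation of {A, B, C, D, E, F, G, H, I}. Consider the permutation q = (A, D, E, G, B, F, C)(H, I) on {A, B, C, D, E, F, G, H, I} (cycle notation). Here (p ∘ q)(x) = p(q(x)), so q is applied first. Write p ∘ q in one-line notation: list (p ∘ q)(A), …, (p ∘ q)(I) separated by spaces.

(p ∘ q)(x) = p(q(x)). Computing each image: p(q(A)) = p(D) = D, p(q(B)) = p(F) = H, p(q(C)) = p(A) = I, p(q(D)) = p(E) = B, p(q(E)) = p(G) = E, p(q(F)) = p(C) = G, p(q(G)) = p(B) = C, p(q(H)) = p(I) = A, p(q(I)) = p(H) = F.
Hence p ∘ q = [D H I B E G C A F].

D H I B E G C A F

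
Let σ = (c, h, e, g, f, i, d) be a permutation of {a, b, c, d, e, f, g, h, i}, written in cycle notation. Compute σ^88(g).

c

g lies in the 7-cycle (c, h, e, g, f, i, d).
Powers repeat with period 7 on this cycle, and 88 mod 7 = 4, so σ^88(g) = σ^4(g).
Advancing 4 steps from g: g → f → i → d → c.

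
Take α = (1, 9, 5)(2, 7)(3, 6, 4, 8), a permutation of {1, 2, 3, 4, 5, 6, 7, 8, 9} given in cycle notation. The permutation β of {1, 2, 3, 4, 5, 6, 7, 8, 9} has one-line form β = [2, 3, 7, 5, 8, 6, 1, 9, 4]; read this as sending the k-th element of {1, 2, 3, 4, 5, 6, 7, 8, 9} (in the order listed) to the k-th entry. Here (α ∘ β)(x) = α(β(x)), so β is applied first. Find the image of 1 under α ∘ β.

7

β(1) = 2, then α(2) = 7; composing gives (α ∘ β)(1) = 7.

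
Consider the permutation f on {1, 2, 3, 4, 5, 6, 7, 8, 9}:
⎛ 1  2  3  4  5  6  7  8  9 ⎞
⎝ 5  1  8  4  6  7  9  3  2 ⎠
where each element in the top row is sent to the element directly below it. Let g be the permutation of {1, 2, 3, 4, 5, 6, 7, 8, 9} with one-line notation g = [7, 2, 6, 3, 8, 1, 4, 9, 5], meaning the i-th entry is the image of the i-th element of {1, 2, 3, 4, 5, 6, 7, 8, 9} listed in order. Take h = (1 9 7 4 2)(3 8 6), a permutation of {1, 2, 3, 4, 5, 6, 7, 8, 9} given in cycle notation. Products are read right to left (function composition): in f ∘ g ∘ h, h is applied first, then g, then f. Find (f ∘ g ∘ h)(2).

Chase 2: h(2) = 1; g(1) = 7; f(7) = 9. Hence (f ∘ g ∘ h)(2) = 9.

9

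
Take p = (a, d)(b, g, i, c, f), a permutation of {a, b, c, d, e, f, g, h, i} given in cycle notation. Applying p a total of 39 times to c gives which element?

i

c lies in the 5-cycle (b, g, i, c, f).
Since the cycle has length 5, p^39 acts on it the same as p^4 (39 mod 5 = 4).
Stepping 4 places around the cycle: c → f → b → g → i.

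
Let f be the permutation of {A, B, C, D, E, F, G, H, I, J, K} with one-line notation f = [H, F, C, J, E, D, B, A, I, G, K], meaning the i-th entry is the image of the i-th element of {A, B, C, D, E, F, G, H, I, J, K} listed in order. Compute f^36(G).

Tracing G → B → … returns to G after 5 steps, so G lies in a 5-cycle (B F D J G).
Powers repeat with period 5 on this cycle, and 36 mod 5 = 1, so f^36(G) = f^1(G).
Stepping 1 place around the cycle: G → B.

B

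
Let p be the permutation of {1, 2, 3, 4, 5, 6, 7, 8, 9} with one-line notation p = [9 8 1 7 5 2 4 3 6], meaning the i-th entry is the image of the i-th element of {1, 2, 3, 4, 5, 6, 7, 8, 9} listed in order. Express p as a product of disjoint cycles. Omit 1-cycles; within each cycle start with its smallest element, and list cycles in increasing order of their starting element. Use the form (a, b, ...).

(1, 9, 6, 2, 8, 3)(4, 7)

From 1: 1 → 9 → 6 → 2 → 8 → 3 → 1, closing the cycle (1, 9, 6, 2, 8, 3).
Continuing from each remaining unvisited element yields (1, 9, 6, 2, 8, 3)(4, 7).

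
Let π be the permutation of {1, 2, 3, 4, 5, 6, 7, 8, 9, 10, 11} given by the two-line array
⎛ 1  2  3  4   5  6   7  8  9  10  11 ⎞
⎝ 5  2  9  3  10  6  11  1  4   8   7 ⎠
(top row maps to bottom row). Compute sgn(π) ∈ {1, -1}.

1

In disjoint-cycle form the cycle lengths are 4, 3, 2, 1, 1.
A cycle of length ℓ contributes ℓ−1 transpositions, so π is a product of 3 + 2 + 1 = 6 transpositions — even.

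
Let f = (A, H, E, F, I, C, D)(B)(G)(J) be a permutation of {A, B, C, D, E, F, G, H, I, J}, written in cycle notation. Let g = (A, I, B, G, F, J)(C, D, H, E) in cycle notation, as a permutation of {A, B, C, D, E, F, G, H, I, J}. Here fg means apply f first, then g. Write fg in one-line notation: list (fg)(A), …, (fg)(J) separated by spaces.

Chase each element through f then g: A → H → E; B → B → G; C → D → H; D → A → I; E → F → J; F → I → B; G → G → F; H → E → C; I → C → D; J → J → A.
So fg in one-line form is E G H I J B F C D A.

E G H I J B F C D A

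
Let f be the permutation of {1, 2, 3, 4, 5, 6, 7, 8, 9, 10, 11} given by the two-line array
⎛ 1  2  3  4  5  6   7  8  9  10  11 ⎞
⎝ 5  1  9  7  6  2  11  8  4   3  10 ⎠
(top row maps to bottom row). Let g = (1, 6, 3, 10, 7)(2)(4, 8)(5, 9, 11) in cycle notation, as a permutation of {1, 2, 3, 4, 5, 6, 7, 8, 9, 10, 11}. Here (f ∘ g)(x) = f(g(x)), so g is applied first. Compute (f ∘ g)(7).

5

(f ∘ g)(7) = f(g(7)). g(7) = 1, then f(1) = 5. So (f ∘ g)(7) = 5.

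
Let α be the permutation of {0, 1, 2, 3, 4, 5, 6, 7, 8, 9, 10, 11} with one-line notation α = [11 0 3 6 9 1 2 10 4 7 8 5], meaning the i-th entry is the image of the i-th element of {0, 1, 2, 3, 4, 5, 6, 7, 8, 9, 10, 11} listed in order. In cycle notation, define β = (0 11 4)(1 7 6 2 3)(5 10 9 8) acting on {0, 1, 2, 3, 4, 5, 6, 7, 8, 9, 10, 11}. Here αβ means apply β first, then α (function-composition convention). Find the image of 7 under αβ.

(αβ)(7) = α(β(7)). β(7) = 6, then α(6) = 2. So (αβ)(7) = 2.

2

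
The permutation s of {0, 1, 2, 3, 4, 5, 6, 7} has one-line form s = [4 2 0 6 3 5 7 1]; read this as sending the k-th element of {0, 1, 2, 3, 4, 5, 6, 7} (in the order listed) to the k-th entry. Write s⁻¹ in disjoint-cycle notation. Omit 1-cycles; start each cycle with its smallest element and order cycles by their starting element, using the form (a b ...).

(0 2 1 7 6 3 4)

First write s in disjoint cycles: (0 4 3 6 7 1 2).
Reversing each cycle (and rotating so the smallest element leads) gives s⁻¹ = (0 2 1 7 6 3 4).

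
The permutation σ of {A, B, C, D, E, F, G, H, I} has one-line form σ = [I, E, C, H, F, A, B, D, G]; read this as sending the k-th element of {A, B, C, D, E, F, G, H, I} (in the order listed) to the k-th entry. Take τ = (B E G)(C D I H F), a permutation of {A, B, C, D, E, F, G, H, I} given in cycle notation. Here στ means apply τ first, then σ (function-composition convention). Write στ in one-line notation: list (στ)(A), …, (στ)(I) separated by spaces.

I F H G B C E A D

For each element, apply τ then σ: A → A → I; B → E → F; C → D → H; D → I → G; E → G → B; F → C → C; G → B → E; H → F → A; I → H → D.
So στ in one-line form is I F H G B C E A D.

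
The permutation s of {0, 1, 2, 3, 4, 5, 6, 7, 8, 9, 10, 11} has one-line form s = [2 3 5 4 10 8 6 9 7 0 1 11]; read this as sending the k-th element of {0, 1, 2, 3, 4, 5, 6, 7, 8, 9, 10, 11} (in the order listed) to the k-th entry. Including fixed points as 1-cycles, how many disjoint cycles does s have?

The cycle decomposition is (0, 2, 5, 8, 7, 9)(1, 3, 4, 10)(6)(11), which has 4 cycles (counting 1-cycles).

4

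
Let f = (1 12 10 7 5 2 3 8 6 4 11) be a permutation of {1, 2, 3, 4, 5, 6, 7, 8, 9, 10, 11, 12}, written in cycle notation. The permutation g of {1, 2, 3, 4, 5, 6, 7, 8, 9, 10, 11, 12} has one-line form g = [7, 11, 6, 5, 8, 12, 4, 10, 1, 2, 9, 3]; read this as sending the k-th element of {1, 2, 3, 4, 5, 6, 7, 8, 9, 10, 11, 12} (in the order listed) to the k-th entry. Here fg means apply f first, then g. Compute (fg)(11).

7

First apply f: f(11) = 1, then g(1) = 7. Thus (fg)(11) = 7.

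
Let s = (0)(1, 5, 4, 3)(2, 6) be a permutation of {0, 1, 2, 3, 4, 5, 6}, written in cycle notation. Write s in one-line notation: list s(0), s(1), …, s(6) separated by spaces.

0 5 6 1 3 4 2

Reading each image from the cycles: 0→0, 1→5, 2→6, 3→1, 4→3, 5→4, 6→2.
So the one-line form is 0 5 6 1 3 4 2.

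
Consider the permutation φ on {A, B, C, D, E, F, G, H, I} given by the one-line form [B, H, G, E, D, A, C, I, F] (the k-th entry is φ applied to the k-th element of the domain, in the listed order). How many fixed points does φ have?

No element satisfies φ(x) = x, so there are 0 fixed points.

0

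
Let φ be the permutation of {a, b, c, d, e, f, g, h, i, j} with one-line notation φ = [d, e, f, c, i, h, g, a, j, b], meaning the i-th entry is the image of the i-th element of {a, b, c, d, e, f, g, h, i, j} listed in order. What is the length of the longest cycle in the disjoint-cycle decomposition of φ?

5

Decomposing into disjoint cycles gives (a, d, c, f, h)(b, e, i, j); the longest has length 5.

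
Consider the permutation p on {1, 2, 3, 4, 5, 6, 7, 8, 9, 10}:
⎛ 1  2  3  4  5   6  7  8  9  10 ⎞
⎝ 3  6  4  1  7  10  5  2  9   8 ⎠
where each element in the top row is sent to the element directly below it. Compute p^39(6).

2

Tracing 6 → 10 → … returns to 6 after 4 steps, so 6 lies in a 4-cycle (2 6 10 8).
Powers repeat with period 4 on this cycle, and 39 mod 4 = 3, so p^39(6) = p^3(6).
Advancing 3 steps from 6: 6 → 10 → 8 → 2.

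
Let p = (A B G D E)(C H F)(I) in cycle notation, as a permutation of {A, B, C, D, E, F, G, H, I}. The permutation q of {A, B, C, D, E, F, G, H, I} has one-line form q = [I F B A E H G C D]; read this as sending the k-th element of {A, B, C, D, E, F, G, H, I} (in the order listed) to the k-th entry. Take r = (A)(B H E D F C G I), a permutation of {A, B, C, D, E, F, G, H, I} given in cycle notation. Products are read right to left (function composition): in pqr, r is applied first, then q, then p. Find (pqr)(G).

E

Chase G: r(G) = I; q(I) = D; p(D) = E. Hence (pqr)(G) = E.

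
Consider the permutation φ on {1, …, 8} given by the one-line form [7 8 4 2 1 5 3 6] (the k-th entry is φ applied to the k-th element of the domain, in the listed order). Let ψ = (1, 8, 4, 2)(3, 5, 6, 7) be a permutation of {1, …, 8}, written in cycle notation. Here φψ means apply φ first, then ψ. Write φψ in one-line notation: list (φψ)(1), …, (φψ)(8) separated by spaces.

(φψ)(x) = ψ(φ(x)). Computing each image: ψ(φ(1)) = ψ(7) = 3, ψ(φ(2)) = ψ(8) = 4, ψ(φ(3)) = ψ(4) = 2, ψ(φ(4)) = ψ(2) = 1, ψ(φ(5)) = ψ(1) = 8, ψ(φ(6)) = ψ(5) = 6, ψ(φ(7)) = ψ(3) = 5, ψ(φ(8)) = ψ(6) = 7.
Hence φψ = [3 4 2 1 8 6 5 7].

3 4 2 1 8 6 5 7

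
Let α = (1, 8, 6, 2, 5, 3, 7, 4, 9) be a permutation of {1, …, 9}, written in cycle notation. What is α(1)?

8

In the cycle (1, 8, 6, 2, 5, 3, 7, 4, 9), 1 is followed by 8, so α(1) = 8.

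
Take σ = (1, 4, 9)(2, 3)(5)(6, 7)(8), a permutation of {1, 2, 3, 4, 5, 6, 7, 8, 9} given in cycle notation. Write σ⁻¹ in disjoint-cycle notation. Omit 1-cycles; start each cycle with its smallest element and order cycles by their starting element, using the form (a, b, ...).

Inverting a permutation written in cycle notation just reverses the order within every cycle.
After reversing and putting each cycle's least element first, σ⁻¹ = (1, 9, 4)(2, 3)(6, 7).

(1, 9, 4)(2, 3)(6, 7)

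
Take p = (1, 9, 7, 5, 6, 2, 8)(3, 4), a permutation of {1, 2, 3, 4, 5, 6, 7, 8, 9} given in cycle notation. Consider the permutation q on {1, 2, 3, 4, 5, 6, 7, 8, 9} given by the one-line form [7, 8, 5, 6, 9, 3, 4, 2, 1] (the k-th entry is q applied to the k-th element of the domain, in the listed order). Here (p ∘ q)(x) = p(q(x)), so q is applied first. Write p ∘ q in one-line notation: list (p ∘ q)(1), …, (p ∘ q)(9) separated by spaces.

5 1 6 2 7 4 3 8 9

For each element, apply q then p: 1 → 7 → 5; 2 → 8 → 1; 3 → 5 → 6; 4 → 6 → 2; 5 → 9 → 7; 6 → 3 → 4; 7 → 4 → 3; 8 → 2 → 8; 9 → 1 → 9.
So p ∘ q in one-line form is 5 1 6 2 7 4 3 8 9.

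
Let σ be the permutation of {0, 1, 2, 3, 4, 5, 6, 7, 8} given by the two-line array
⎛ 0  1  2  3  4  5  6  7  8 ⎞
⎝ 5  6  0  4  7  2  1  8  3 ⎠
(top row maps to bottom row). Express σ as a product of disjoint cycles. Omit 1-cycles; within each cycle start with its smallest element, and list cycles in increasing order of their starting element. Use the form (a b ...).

Iterating σ from 0 gives 0 → 5 → 2 → 0; that is the 3-cycle (0 5 2).
Continuing from each remaining unvisited element yields (0 5 2)(1 6)(3 4 7 8).

(0 5 2)(1 6)(3 4 7 8)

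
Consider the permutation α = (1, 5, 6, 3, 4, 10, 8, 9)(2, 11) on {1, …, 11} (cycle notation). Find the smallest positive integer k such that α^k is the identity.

8

The cycle type of α is (8, 2, 1).
Since disjoint cycles commute, ord(α) = lcm(8, 2) = 8.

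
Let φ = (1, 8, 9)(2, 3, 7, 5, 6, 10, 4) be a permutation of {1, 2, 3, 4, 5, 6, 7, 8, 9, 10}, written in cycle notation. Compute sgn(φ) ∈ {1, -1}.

The cycle lengths are 7, 3.
A cycle of length ℓ contributes ℓ−1 transpositions, so φ is a product of 6 + 2 = 8 transpositions — even.

1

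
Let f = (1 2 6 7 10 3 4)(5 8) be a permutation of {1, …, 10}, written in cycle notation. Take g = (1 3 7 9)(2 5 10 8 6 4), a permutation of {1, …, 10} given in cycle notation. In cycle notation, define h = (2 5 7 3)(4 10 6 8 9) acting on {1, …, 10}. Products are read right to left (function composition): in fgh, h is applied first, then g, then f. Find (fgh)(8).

2

Apply the permutations in order: h(8) = 9, then g(9) = 1, then f(1) = 2. So (fgh)(8) = 2.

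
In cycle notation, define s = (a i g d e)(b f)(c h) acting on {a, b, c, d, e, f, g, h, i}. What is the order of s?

The cycle type of s is (5, 2, 2).
The order of s is the least common multiple of its cycle lengths: lcm(5, 2, 2) = 10.

10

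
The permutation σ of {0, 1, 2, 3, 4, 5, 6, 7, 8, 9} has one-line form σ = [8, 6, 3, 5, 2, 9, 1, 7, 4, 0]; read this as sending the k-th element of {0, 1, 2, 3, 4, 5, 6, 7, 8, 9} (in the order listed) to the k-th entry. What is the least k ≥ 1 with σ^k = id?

Decomposing into disjoint cycles gives cycle lengths 7, 2, 1.
The order of σ is the least common multiple of its cycle lengths: lcm(7, 2) = 14.

14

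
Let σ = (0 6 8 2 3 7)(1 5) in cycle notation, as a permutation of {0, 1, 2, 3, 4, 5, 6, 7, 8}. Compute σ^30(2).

2

2 lies in the 6-cycle (0 6 8 2 3 7).
On a 6-cycle, σ^6 is the identity, so σ^30 = σ^0 there (30 ≡ 0 mod 6).
So σ^30(2) = 2.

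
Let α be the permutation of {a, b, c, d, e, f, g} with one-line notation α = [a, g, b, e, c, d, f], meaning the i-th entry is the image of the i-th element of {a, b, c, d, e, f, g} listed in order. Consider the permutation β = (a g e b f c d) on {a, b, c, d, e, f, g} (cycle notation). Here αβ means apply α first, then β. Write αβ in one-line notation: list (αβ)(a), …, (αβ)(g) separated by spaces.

g e f b d a c

(αβ)(x) = β(α(x)). Computing each image: β(α(a)) = β(a) = g, β(α(b)) = β(g) = e, β(α(c)) = β(b) = f, β(α(d)) = β(e) = b, β(α(e)) = β(c) = d, β(α(f)) = β(d) = a, β(α(g)) = β(f) = c.
Hence αβ = [g e f b d a c].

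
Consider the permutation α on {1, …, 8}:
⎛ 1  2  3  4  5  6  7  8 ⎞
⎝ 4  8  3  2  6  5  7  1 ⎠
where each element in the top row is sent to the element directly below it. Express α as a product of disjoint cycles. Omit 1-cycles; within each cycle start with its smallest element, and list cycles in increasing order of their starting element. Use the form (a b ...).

Iterating α from 1 gives 1 → 4 → 2 → 8 → 1; that is the 4-cycle (1 4 2 8).
Continuing from each remaining unvisited element yields (1 4 2 8)(5 6).

(1 4 2 8)(5 6)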